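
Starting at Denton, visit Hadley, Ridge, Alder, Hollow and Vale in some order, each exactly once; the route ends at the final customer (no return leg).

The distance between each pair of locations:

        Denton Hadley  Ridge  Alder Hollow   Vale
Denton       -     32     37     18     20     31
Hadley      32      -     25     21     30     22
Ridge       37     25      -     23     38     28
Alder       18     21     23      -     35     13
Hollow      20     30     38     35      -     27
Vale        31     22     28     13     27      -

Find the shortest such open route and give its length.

There are 5! = 120 possible orderings.
Denton→Hadley→Ridge→Alder→Hollow→Vale: 32+25+23+35+27 = 142
Denton→Hadley→Ridge→Alder→Vale→Hollow: 32+25+23+13+27 = 120
Denton→Hadley→Ridge→Hollow→Alder→Vale: 32+25+38+35+13 = 143
Denton→Hadley→Ridge→Hollow→Vale→Alder: 32+25+38+27+13 = 135
Denton→Hadley→Ridge→Vale→Alder→Hollow: 32+25+28+13+35 = 133
Denton→Hadley→Ridge→Vale→Hollow→Alder: 32+25+28+27+35 = 147
Denton→Hadley→Alder→Ridge→Hollow→Vale: 32+21+23+38+27 = 141
Denton→Hadley→Alder→Ridge→Vale→Hollow: 32+21+23+28+27 = 131
Denton→Hadley→Alder→Hollow→Ridge→Vale: 32+21+35+38+28 = 154
Denton→Hadley→Alder→Hollow→Vale→Ridge: 32+21+35+27+28 = 143
Denton→Hadley→Alder→Vale→Ridge→Hollow: 32+21+13+28+38 = 132
Denton→Hadley→Alder→Vale→Hollow→Ridge: 32+21+13+27+38 = 131
Denton→Hadley→Hollow→Ridge→Alder→Vale: 32+30+38+23+13 = 136
Denton→Hadley→Hollow→Ridge→Vale→Alder: 32+30+38+28+13 = 141
… (106 more)
Denton→Hollow→Vale→Alder→Hadley→Ridge: 20+27+13+21+25 = 106  ← best
The minimum is 106.
One shortest path: Denton → Hollow → Vale → Alder → Hadley → Ridge.

Shortest open route: 106.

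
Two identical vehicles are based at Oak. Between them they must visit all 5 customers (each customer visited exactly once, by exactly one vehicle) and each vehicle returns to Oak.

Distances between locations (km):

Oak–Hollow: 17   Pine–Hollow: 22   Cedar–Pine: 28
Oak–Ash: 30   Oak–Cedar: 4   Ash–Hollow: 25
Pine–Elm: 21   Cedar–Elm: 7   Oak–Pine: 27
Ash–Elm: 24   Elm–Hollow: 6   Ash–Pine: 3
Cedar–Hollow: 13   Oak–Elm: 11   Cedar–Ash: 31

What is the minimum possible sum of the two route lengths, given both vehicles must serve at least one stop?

Minimum combined distance: 80 km.

Try each way of splitting the stops between the two vehicles (each non-empty) and, for each split, find the best tour for each vehicle:
  {Cedar} + {Ash, Pine, Elm, Hollow}: 8 + 72 = 80
  {Ash} + {Cedar, Pine, Elm, Hollow}: 60 + 66 = 126
  {Cedar, Ash} + {Pine, Elm, Hollow}: 65 + 66 = 131
  {Pine} + {Cedar, Ash, Elm, Hollow}: 54 + 72 = 126
  {Cedar, Pine} + {Ash, Elm, Hollow}: 59 + 72 = 131
  {Ash, Pine} + {Cedar, Elm, Hollow}: 60 + 34 = 94
  … (15 splits in total)
Best: vehicle 1 Oak → Cedar → Oak = 8; vehicle 2 Oak → Ash → Pine → Hollow → Elm → Oak = 72; combined 80.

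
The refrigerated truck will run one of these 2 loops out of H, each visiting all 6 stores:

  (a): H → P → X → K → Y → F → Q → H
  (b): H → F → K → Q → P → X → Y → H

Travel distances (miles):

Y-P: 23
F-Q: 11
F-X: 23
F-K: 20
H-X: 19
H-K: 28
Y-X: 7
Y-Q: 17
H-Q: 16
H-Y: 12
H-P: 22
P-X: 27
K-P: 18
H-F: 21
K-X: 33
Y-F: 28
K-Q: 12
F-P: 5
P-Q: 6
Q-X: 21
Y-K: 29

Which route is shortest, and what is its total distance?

Shortest is (b), total 105 miles.

(a): 22 + 27 + 33 + 29 + 28 + 11 + 16 = 166
(b): 21 + 20 + 12 + 6 + 27 + 7 + 12 = 105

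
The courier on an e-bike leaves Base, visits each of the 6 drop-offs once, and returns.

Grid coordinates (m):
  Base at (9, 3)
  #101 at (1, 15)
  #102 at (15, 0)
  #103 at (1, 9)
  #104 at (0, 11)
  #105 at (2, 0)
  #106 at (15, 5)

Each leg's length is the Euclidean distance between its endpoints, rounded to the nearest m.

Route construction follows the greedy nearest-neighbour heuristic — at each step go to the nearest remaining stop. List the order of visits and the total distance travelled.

Total distance 53 m via the nearest-neighbour route Base → #106 → #102 → #105 → #103 → #104 → #101 → Base.

At Base the remaining stops are #106 6, #102 7, #105 8, #103 10, #104 12, #101 14; go to #106.
At #106 the remaining stops are #102 5, #105 14, #103 15, #104 16, #101 17; go to #102.
At #102 the remaining stops are #105 13, #103 17, #104 19, #101 21; go to #105.
At #105 the remaining stops are #103 9, #104 11, #101 15; go to #103.
At #103 the remaining stops are #104 2, #101 6; go to #104.
At #104 the remaining stops are #101 4; go to #101.
Return #101→Base: 14.
Total = 6 + 5 + 13 + 9 + 2 + 4 + 14 = 53.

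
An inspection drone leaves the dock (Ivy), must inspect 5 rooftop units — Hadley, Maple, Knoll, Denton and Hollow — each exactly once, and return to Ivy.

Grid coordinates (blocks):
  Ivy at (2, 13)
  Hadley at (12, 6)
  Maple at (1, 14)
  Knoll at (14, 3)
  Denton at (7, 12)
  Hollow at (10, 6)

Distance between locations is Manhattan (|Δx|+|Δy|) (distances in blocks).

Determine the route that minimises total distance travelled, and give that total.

Shortest round trip = 48 blocks.

There are 60 distinct closed tours to check (reversals are equivalent).
Ivy-Hadley-Maple-Knoll-Denton-Hollow-Ivy: 17+19+24+16+9+15 = 100
Ivy-Hadley-Maple-Knoll-Hollow-Denton-Ivy: 17+19+24+7+9+6 = 82
Ivy-Hadley-Maple-Denton-Knoll-Hollow-Ivy: 17+19+8+16+7+15 = 82
Ivy-Hadley-Maple-Denton-Hollow-Knoll-Ivy: 17+19+8+9+7+22 = 82
Ivy-Hadley-Maple-Hollow-Knoll-Denton-Ivy: 17+19+17+7+16+6 = 82
Ivy-Hadley-Maple-Hollow-Denton-Knoll-Ivy: 17+19+17+9+16+22 = 100
Ivy-Hadley-Knoll-Maple-Denton-Hollow-Ivy: 17+5+24+8+9+15 = 78
Ivy-Hadley-Knoll-Maple-Hollow-Denton-Ivy: 17+5+24+17+9+6 = 78
Ivy-Hadley-Knoll-Denton-Maple-Hollow-Ivy: 17+5+16+8+17+15 = 78
Ivy-Hadley-Knoll-Denton-Hollow-Maple-Ivy: 17+5+16+9+17+2 = 66
Ivy-Hadley-Knoll-Hollow-Maple-Denton-Ivy: 17+5+7+17+8+6 = 60
Ivy-Hadley-Knoll-Hollow-Denton-Maple-Ivy: 17+5+7+9+8+2 = 48
Ivy-Hadley-Denton-Maple-Knoll-Hollow-Ivy: 17+11+8+24+7+15 = 82
Ivy-Hadley-Denton-Maple-Hollow-Knoll-Ivy: 17+11+8+17+7+22 = 82
… (46 more)
The minimum is 48.
One optimal route: Ivy → Hadley → Knoll → Hollow → Denton → Maple → Ivy (or its reverse).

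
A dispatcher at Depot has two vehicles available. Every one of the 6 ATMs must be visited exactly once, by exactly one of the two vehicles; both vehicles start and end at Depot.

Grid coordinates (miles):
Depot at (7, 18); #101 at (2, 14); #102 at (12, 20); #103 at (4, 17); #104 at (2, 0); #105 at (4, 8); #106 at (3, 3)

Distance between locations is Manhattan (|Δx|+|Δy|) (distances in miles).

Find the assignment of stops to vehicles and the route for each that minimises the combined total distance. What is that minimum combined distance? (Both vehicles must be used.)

60 miles — the smallest possible combined total.

There are 2^5 − 1 = 31 ways to divide the 6 stops into two non-empty groups. For each, the best each vehicle can do is its own shortest tour through its group:
  {#101} + {#102, #103, #104, #105, #106}: 18 + 60 = 78
  {#102} + {#101, #103, #104, #105, #106}: 14 + 46 = 60
  {#101, #102} + {#103, #104, #105, #106}: 32 + 46 = 78
  {#103} + {#101, #102, #104, #105, #106}: 8 + 60 = 68
  {#101, #103} + {#102, #104, #105, #106}: 18 + 60 = 78
  {#102, #103} + {#101, #104, #105, #106}: 22 + 46 = 68
  … (31 splits in total)
Best: vehicle 1 Depot → #102 → Depot = 14; vehicle 2 Depot → #101 → #104 → #106 → #105 → #103 → Depot = 46; combined 60.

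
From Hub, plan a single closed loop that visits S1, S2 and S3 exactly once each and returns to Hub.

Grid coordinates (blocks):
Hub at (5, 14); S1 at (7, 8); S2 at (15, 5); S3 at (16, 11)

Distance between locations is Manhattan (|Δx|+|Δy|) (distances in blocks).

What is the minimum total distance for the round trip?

Shortest round trip = 40 blocks.

There are 3 distinct closed tours to check (reversals are equivalent).
Hub-S1-S2-S3-Hub: 8+11+7+14 = 40
Hub-S1-S3-S2-Hub: 8+12+7+19 = 46
Hub-S2-S1-S3-Hub: 19+11+12+14 = 56
The minimum is 40.
One optimal route: Hub → S1 → S2 → S3 → Hub (or its reverse).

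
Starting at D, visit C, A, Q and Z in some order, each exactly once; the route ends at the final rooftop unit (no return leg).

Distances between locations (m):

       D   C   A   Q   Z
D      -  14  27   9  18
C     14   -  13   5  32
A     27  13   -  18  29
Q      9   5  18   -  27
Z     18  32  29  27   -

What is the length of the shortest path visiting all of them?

There are 4! = 24 possible orderings.
D - C - A - Q - Z: 14+13+18+27 = 72
D - C - A - Z - Q: 14+13+29+27 = 83
D - C - Q - A - Z: 14+5+18+29 = 66
D - C - Q - Z - A: 14+5+27+29 = 75
D - C - Z - A - Q: 14+32+29+18 = 93
D - C - Z - Q - A: 14+32+27+18 = 91
D - A - C - Q - Z: 27+13+5+27 = 72
D - A - C - Z - Q: 27+13+32+27 = 99
D - A - Q - C - Z: 27+18+5+32 = 82
D - A - Q - Z - C: 27+18+27+32 = 104
D - A - Z - C - Q: 27+29+32+5 = 93
D - A - Z - Q - C: 27+29+27+5 = 88
D - Q - C - A - Z: 9+5+13+29 = 56
D - Q - C - Z - A: 9+5+32+29 = 75
… (10 more)
The minimum is 56.
One shortest path: D → Q → C → A → Z.

Shortest open route: 56 m.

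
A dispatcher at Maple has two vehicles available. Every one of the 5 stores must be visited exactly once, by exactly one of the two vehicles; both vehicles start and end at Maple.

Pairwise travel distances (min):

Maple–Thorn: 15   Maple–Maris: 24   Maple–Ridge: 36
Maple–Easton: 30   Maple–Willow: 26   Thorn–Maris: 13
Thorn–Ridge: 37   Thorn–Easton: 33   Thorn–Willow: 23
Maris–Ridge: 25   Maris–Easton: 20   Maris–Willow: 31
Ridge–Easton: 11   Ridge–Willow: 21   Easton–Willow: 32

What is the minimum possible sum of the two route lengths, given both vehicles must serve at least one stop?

Minimum combined distance: 132 min.

There are 2^4 − 1 = 15 ways to divide the 5 stops into two non-empty groups. For each, the best each vehicle can do is its own shortest tour through its group:
  {Thorn} + {Maris, Ridge, Easton, Willow}: 30 + 102 = 132
  {Maris} + {Thorn, Ridge, Easton, Willow}: 48 + 100 = 148
  {Thorn, Maris} + {Ridge, Easton, Willow}: 52 + 88 = 140
  {Ridge} + {Thorn, Maris, Easton, Willow}: 72 + 106 = 178
  {Thorn, Ridge} + {Maris, Easton, Willow}: 88 + 102 = 190
  {Maris, Ridge} + {Thorn, Easton, Willow}: 85 + 100 = 185
  … (15 splits in total)
Best: vehicle 1 Maple → Thorn → Maple = 30; vehicle 2 Maple → Maris → Easton → Ridge → Willow → Maple = 102; combined 132.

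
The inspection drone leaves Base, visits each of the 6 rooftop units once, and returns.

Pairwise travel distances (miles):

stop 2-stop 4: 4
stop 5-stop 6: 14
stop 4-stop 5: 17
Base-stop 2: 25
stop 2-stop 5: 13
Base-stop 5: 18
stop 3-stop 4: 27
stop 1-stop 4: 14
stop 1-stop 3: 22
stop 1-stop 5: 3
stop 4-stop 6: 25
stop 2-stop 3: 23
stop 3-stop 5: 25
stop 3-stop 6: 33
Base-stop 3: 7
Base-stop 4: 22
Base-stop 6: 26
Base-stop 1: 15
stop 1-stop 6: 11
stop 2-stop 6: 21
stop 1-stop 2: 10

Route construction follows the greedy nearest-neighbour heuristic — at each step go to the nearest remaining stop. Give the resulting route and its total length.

Nearest-neighbour total = 100 miles; route Base → stop 3 → stop 1 → stop 5 → stop 2 → stop 4 → stop 6 → Base.

At Base the remaining stops are stop 3 7, stop 1 15, stop 5 18, stop 4 22, stop 2 25, stop 6 26; go to stop 3.
At stop 3 the remaining stops are stop 1 22, stop 2 23, stop 5 25, stop 4 27, stop 6 33; go to stop 1.
At stop 1 the remaining stops are stop 5 3, stop 2 10, stop 6 11, stop 4 14; go to stop 5.
At stop 5 the remaining stops are stop 2 13, stop 6 14, stop 4 17; go to stop 2.
At stop 2 the remaining stops are stop 4 4, stop 6 21; go to stop 4.
At stop 4 the remaining stops are stop 6 25; go to stop 6.
Return stop 6→Base: 26.
Total = 7 + 22 + 3 + 13 + 4 + 25 + 26 = 100.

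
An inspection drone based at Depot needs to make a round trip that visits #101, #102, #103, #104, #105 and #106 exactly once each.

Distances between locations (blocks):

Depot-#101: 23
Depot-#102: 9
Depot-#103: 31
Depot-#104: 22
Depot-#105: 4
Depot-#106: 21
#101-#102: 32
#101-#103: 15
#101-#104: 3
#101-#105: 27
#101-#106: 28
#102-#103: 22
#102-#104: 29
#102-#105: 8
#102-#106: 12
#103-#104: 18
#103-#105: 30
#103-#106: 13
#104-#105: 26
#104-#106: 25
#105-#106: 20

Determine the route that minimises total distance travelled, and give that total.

There are 360 distinct closed tours to check (reversals are equivalent).
Depot - #101 - #102 - #103 - #104 - #105 - #106 - Depot: 23+32+22+18+26+20+21 = 162
Depot - #101 - #102 - #103 - #104 - #106 - #105 - Depot: 23+32+22+18+25+20+4 = 144
Depot - #101 - #102 - #103 - #105 - #104 - #106 - Depot: 23+32+22+30+26+25+21 = 179
Depot - #101 - #102 - #103 - #105 - #106 - #104 - Depot: 23+32+22+30+20+25+22 = 174
Depot - #101 - #102 - #103 - #106 - #104 - #105 - Depot: 23+32+22+13+25+26+4 = 145
Depot - #101 - #102 - #103 - #106 - #105 - #104 - Depot: 23+32+22+13+20+26+22 = 158
Depot - #101 - #102 - #104 - #103 - #105 - #106 - Depot: 23+32+29+18+30+20+21 = 173
Depot - #101 - #102 - #104 - #103 - #106 - #105 - Depot: 23+32+29+18+13+20+4 = 139
… (352 more)
Depot - #104 - #101 - #103 - #106 - #102 - #105 - Depot: 22+3+15+13+12+8+4 = 77  ← best
The minimum is 77.
One optimal route: Depot → #104 → #101 → #103 → #106 → #102 → #105 → Depot (or its reverse).

77 blocks — the shortest possible round trip.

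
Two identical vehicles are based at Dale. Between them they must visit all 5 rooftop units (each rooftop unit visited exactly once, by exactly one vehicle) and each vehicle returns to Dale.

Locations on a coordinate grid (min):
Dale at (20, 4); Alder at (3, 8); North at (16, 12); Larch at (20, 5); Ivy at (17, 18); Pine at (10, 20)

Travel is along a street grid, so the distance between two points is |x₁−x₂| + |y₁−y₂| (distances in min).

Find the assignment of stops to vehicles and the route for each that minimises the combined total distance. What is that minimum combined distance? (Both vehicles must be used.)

70 min — the smallest possible combined total.

Check every non-empty split of the stops between the two vehicles; for each half take its own optimal tour:
  {Alder} + {North, Larch, Ivy, Pine}: 42 + 52 = 94
  {North} + {Alder, Larch, Ivy, Pine}: 24 + 66 = 90
  {Alder, North} + {Larch, Ivy, Pine}: 50 + 52 = 102
  {Larch} + {Alder, North, Ivy, Pine}: 2 + 68 = 70
  {Alder, Larch} + {North, Ivy, Pine}: 42 + 52 = 94
  {North, Larch} + {Alder, Ivy, Pine}: 24 + 66 = 90
  … (15 splits in total)
Best: vehicle 1 Dale → Larch → Dale = 2; vehicle 2 Dale → Alder → Pine → Ivy → North → Dale = 68; combined 70.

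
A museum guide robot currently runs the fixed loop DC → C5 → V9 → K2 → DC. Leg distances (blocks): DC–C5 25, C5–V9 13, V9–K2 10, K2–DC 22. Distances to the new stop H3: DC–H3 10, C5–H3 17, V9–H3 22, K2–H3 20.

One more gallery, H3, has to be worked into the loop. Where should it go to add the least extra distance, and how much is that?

Adding 2 blocks by placing H3 on the DC–C5 leg.

Insertion cost between consecutive stops i–j is d(i,H3) + d(H3,j) − d(i,j):
  between DC and C5: 10 + 17 − 25 = 2
  between C5 and V9: 17 + 22 − 13 = 26
  between V9 and K2: 22 + 20 − 10 = 32
  between K2 and DC: 20 + 10 − 22 = 8
Cheapest insertion is between DC and C5, adding 2.
New total = 70 + 2 = 72.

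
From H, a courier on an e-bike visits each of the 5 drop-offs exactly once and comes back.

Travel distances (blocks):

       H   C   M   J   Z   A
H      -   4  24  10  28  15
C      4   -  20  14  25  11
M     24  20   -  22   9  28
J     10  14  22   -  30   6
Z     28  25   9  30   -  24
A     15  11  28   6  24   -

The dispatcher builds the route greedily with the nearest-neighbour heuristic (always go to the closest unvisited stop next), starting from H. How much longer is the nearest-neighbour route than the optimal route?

H: C=4, J=10, A=15, M=24, Z=28 ⇒ C
C: A=11, J=14, M=20, Z=25 ⇒ A
A: J=6, Z=24, M=28 ⇒ J
J: M=22, Z=30 ⇒ M
M: Z=9 ⇒ Z
NN route H → C → A → J → M → Z → H costs 80.
Optimal: H → C → M → Z → A → J → H costs 73 (by enumerating all 60 distinct tours).
Excess = 80 − 73 = 7.

Excess over optimum: 7 blocks.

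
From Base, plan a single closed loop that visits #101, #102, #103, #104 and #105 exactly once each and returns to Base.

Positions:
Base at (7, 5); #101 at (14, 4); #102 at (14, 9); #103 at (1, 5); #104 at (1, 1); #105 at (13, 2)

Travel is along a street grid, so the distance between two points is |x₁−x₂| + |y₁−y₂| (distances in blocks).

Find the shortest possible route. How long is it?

42 blocks — the shortest possible round trip.

With 5 stops there are 5!/2 = 60 distinct round trips (a route and its reverse cost the same).
Base-#101-#102-#103-#104-#105-Base: 8+5+17+4+13+9 = 56
Base-#101-#102-#103-#105-#104-Base: 8+5+17+15+13+10 = 68
Base-#101-#102-#104-#103-#105-Base: 8+5+21+4+15+9 = 62
Base-#101-#102-#104-#105-#103-Base: 8+5+21+13+15+6 = 68
Base-#101-#102-#105-#103-#104-Base: 8+5+8+15+4+10 = 50
Base-#101-#102-#105-#104-#103-Base: 8+5+8+13+4+6 = 44
Base-#101-#103-#102-#104-#105-Base: 8+14+17+21+13+9 = 82
Base-#101-#103-#102-#105-#104-Base: 8+14+17+8+13+10 = 70
Base-#101-#103-#104-#102-#105-Base: 8+14+4+21+8+9 = 64
Base-#101-#103-#104-#105-#102-Base: 8+14+4+13+8+11 = 58
Base-#101-#103-#105-#102-#104-Base: 8+14+15+8+21+10 = 76
Base-#101-#103-#105-#104-#102-Base: 8+14+15+13+21+11 = 82
Base-#101-#104-#102-#103-#105-Base: 8+16+21+17+15+9 = 86
Base-#101-#104-#102-#105-#103-Base: 8+16+21+8+15+6 = 74
… (46 more)
Base-#102-#101-#105-#104-#103-Base: 11+5+3+13+4+6 = 42  ← best
The minimum is 42.
One optimal route: Base → #102 → #101 → #105 → #104 → #103 → Base (or its reverse).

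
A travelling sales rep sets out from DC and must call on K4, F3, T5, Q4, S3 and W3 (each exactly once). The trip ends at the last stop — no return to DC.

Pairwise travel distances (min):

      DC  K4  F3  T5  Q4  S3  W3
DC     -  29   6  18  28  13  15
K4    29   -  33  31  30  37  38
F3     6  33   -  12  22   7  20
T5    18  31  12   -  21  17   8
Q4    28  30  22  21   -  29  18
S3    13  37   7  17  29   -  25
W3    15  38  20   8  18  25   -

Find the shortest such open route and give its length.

There are 6! = 720 possible orderings.
DC→K4→F3→T5→Q4→S3→W3: 29+33+12+21+29+25 = 149
DC→K4→F3→T5→Q4→W3→S3: 29+33+12+21+18+25 = 138
DC→K4→F3→T5→S3→Q4→W3: 29+33+12+17+29+18 = 138
DC→K4→F3→T5→S3→W3→Q4: 29+33+12+17+25+18 = 134
DC→K4→F3→T5→W3→Q4→S3: 29+33+12+8+18+29 = 129
DC→K4→F3→T5→W3→S3→Q4: 29+33+12+8+25+29 = 136
DC→K4→F3→Q4→T5→S3→W3: 29+33+22+21+17+25 = 147
DC→K4→F3→Q4→T5→W3→S3: 29+33+22+21+8+25 = 138
… (712 more)
DC→F3→S3→T5→W3→Q4→K4: 6+7+17+8+18+30 = 86  ← best
The minimum is 86.
One shortest path: DC → F3 → S3 → T5 → W3 → Q4 → K4.

86 min — the minimum one-way total.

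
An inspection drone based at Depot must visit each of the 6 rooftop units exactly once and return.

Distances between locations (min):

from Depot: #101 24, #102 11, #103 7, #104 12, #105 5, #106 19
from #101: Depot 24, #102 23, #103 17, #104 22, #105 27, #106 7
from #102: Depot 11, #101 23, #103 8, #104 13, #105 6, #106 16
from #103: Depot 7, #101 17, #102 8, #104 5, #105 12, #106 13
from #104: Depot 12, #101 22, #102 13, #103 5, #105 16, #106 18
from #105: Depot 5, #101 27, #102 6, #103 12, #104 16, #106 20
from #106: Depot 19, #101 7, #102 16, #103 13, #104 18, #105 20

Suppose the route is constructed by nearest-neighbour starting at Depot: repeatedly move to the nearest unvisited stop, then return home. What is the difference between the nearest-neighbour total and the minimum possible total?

From Depot: #105=5, #103=7, #102=11, #104=12, #106=19, #101=24 → choose #105 (5).
From #105: #102=6, #103=12, #104=16, #106=20, #101=27 → choose #102 (6).
From #102: #103=8, #104=13, #106=16, #101=23 → choose #103 (8).
From #103: #104=5, #106=13, #101=17 → choose #104 (5).
From #104: #106=18, #101=22 → choose #106 (18).
From #106: #101=7 → choose #101 (7).
NN route Depot → #105 → #102 → #103 → #104 → #106 → #101 → Depot costs 73.
Optimal: Depot → #103 → #104 → #101 → #106 → #102 → #105 → Depot costs 68 (by enumerating all 360 distinct tours).
Excess = 73 − 68 = 5.

The nearest-neighbour route is 5 min longer than optimal.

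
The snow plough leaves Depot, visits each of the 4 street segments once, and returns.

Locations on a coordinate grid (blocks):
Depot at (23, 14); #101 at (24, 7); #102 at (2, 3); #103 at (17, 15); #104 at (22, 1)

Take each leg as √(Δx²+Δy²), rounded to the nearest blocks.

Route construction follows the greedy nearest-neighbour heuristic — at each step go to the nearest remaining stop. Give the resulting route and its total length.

At Depot the remaining stops are #103 6, #101 7, #104 13, #102 24; go to #103.
At #103 the remaining stops are #101 11, #104 15, #102 19; go to #101.
At #101 the remaining stops are #104 6, #102 22; go to #104.
At #104 the remaining stops are #102 20; go to #102.
Return #102→Depot: 24.
Total = 6 + 11 + 6 + 20 + 24 = 67.

67 blocks along Depot → #103 → #101 → #104 → #102 → Depot.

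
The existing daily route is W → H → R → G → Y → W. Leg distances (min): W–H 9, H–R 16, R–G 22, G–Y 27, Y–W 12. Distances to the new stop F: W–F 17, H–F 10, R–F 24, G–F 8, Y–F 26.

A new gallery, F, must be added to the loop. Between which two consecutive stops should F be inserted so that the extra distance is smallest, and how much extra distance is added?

Insertion cost between consecutive stops i–j is d(i,F) + d(F,j) − d(i,j):
  between W and H: 17 + 10 − 9 = 18
  between H and R: 10 + 24 − 16 = 18
  between R and G: 24 + 8 − 22 = 10
  between G and Y: 8 + 26 − 27 = 7
  between Y and W: 26 + 17 − 12 = 31
Cheapest insertion is between G and Y, adding 7.
New total = 86 + 7 = 93.

Adding 7 min by placing F on the G–Y leg.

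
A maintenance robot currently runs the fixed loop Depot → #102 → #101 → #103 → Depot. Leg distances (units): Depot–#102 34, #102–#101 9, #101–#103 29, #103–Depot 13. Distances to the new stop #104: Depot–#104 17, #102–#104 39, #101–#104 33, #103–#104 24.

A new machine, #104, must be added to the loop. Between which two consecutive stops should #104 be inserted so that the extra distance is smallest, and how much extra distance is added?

Minimum extra distance: 22, inserting #104 between Depot and #102.

Insertion cost between consecutive stops i–j is d(i,#104) + d(#104,j) − d(i,j):
  between Depot and #102: 17 + 39 − 34 = 22
  between #102 and #101: 39 + 33 − 9 = 63
  between #101 and #103: 33 + 24 − 29 = 28
  between #103 and Depot: 24 + 17 − 13 = 28
Cheapest insertion is between Depot and #102, adding 22.
New total = 85 + 22 = 107.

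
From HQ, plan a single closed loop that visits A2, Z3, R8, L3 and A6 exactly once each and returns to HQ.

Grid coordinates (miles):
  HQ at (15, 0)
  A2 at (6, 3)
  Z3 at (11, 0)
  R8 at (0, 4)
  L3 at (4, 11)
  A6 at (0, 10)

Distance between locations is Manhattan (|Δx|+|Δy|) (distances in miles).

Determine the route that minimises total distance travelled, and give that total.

With 5 stops there are 5!/2 = 60 distinct round trips (a route and its reverse cost the same).
HQ-A2-Z3-R8-L3-A6-HQ: 12+8+15+11+5+25 = 76
HQ-A2-Z3-R8-A6-L3-HQ: 12+8+15+6+5+22 = 68
HQ-A2-Z3-L3-R8-A6-HQ: 12+8+18+11+6+25 = 80
HQ-A2-Z3-L3-A6-R8-HQ: 12+8+18+5+6+19 = 68
HQ-A2-Z3-A6-R8-L3-HQ: 12+8+21+6+11+22 = 80
HQ-A2-Z3-A6-L3-R8-HQ: 12+8+21+5+11+19 = 76
HQ-A2-R8-Z3-L3-A6-HQ: 12+7+15+18+5+25 = 82
HQ-A2-R8-Z3-A6-L3-HQ: 12+7+15+21+5+22 = 82
HQ-A2-R8-L3-Z3-A6-HQ: 12+7+11+18+21+25 = 94
HQ-A2-R8-L3-A6-Z3-HQ: 12+7+11+5+21+4 = 60
HQ-A2-R8-A6-Z3-L3-HQ: 12+7+6+21+18+22 = 86
HQ-A2-R8-A6-L3-Z3-HQ: 12+7+6+5+18+4 = 52
HQ-A2-L3-Z3-R8-A6-HQ: 12+10+18+15+6+25 = 86
HQ-A2-L3-Z3-A6-R8-HQ: 12+10+18+21+6+19 = 86
… (46 more)
The minimum is 52.
One optimal route: HQ → A2 → R8 → A6 → L3 → Z3 → HQ (or its reverse).

Minimum total distance: 52 miles.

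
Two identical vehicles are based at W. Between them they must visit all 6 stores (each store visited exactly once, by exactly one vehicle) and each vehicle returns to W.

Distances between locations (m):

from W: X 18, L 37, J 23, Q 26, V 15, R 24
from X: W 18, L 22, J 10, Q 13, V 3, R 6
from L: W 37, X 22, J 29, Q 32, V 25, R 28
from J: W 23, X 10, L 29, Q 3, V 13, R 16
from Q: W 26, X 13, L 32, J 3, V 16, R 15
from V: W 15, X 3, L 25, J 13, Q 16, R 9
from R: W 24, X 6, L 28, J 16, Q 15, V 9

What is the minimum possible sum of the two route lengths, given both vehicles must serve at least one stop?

Check every non-empty split of the stops between the two vehicles; for each half take its own optimal tour:
  {X} + {L, J, Q, V, R}: 36 + 108 = 144
  {L} + {X, J, Q, V, R}: 74 + 65 = 139
  {X, L} + {J, Q, V, R}: 77 + 65 = 142
  {J} + {X, L, Q, V, R}: 46 + 108 = 154
  {X, J} + {L, Q, V, R}: 51 + 108 = 159
  {L, J} + {X, Q, V, R}: 89 + 65 = 154
  … (31 splits in total)
  {V} + {X, L, J, Q, R}: 30 + 106 = 136  ← best
Best: vehicle 1 W → V → W = 30; vehicle 2 W → L → X → R → Q → J → W = 106; combined 136.

136 m — the smallest possible combined total.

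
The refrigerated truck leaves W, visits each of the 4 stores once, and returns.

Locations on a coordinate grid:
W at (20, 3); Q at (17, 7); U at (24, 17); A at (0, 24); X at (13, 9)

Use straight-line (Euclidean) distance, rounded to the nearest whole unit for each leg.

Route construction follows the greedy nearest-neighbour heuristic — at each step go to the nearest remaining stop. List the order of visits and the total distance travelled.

Nearest-neighbour total = 77; route W → Q → X → U → A → W.

From W: distances to unvisited — Q=5, X=9, U=15, A=29. Nearest is Q (5).
From Q: distances to unvisited — X=4, U=12, A=24. Nearest is X (4).
From X: distances to unvisited — U=14, A=20. Nearest is U (14).
From U: distances to unvisited — A=25. Nearest is A (25).
Return A→W: 29.
Total = 5 + 4 + 14 + 25 + 29 = 77.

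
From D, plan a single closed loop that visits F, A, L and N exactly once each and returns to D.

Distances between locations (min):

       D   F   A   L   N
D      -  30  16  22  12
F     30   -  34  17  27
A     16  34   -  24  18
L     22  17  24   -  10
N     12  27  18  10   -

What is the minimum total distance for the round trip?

Shortest round trip = 89 min.

D→F→A→L→N→D: 30+34+24+10+12 = 110
D→F→A→N→L→D: 30+34+18+10+22 = 114
D→F→L→A→N→D: 30+17+24+18+12 = 101
D→F→L→N→A→D: 30+17+10+18+16 = 91
D→F→N→A→L→D: 30+27+18+24+22 = 121
D→F→N→L→A→D: 30+27+10+24+16 = 107
D→A→F→L→N→D: 16+34+17+10+12 = 89
D→A→F→N→L→D: 16+34+27+10+22 = 109
D→A→L→F→N→D: 16+24+17+27+12 = 96
D→A→N→F→L→D: 16+18+27+17+22 = 100
D→L→F→A→N→D: 22+17+34+18+12 = 103
D→L→A→F→N→D: 22+24+34+27+12 = 119
The minimum is 89.
One optimal route: D → A → F → L → N → D (or its reverse).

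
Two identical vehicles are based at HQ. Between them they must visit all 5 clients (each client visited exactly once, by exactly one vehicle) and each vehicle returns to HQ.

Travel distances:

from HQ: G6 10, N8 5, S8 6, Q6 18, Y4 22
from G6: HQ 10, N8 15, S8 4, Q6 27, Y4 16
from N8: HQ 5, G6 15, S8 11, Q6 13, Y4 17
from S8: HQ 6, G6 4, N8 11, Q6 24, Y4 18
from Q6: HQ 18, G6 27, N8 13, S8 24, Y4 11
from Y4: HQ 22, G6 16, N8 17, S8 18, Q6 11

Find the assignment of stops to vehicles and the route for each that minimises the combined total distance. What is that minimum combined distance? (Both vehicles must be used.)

Minimum combined distance: 65.

There are 2^4 − 1 = 15 ways to divide the 5 stops into two non-empty groups. For each, the best each vehicle can do is its own shortest tour through its group:
  {G6} + {N8, S8, Q6, Y4}: 20 + 53 = 73
  {N8} + {G6, S8, Q6, Y4}: 10 + 55 = 65
  {G6, N8} + {S8, Q6, Y4}: 30 + 53 = 83
  {S8} + {G6, N8, Q6, Y4}: 12 + 55 = 67
  {G6, S8} + {N8, Q6, Y4}: 20 + 51 = 71
  {N8, S8} + {G6, Q6, Y4}: 22 + 55 = 77
  … (15 splits in total)
Best: vehicle 1 HQ → N8 → HQ = 10; vehicle 2 HQ → S8 → G6 → Y4 → Q6 → HQ = 55; combined 65.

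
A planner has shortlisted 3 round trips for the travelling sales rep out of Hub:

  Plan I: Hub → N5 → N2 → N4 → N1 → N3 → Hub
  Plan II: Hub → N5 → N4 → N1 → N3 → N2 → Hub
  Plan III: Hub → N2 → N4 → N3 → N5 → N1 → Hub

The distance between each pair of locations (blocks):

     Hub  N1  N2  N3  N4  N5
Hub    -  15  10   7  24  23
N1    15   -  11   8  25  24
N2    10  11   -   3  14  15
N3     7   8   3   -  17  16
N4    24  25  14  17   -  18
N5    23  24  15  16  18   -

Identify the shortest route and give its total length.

87 blocks — Plan II is the shortest.

Plan I: 23 + 15 + 14 + 25 + 8 + 7 = 92
Plan II: 23 + 18 + 25 + 8 + 3 + 10 = 87
Plan III: 10 + 14 + 17 + 16 + 24 + 15 = 96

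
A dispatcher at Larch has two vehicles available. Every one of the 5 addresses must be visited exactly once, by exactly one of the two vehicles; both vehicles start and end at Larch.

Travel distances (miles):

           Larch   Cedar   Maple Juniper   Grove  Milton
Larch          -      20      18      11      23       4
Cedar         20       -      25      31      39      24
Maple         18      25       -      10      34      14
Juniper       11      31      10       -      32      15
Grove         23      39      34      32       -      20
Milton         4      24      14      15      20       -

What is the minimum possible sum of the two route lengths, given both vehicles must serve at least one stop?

Try each way of splitting the stops between the two vehicles (each non-empty) and, for each split, find the best tour for each vehicle:
  {Cedar} + {Maple, Juniper, Grove, Milton}: 40 + 78 = 118
  {Maple} + {Cedar, Juniper, Grove, Milton}: 36 + 105 = 141
  {Cedar, Maple} + {Juniper, Grove, Milton}: 63 + 67 = 130
  {Juniper} + {Cedar, Maple, Grove, Milton}: 22 + 102 = 124
  {Cedar, Juniper} + {Maple, Grove, Milton}: 62 + 75 = 137
  {Maple, Juniper} + {Cedar, Grove, Milton}: 39 + 83 = 122
  … (15 splits in total)
  {Cedar, Maple, Juniper} + {Grove, Milton}: 66 + 47 = 113  ← best
Best: vehicle 1 Larch → Cedar → Maple → Juniper → Larch = 66; vehicle 2 Larch → Grove → Milton → Larch = 47; combined 113.

113 miles — the smallest possible combined total.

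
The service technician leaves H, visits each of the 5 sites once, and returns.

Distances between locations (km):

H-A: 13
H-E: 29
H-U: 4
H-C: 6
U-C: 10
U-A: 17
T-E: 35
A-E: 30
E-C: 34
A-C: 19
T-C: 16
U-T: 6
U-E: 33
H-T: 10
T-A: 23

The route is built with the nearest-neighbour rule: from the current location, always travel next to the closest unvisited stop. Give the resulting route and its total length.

Total distance 104 km via the nearest-neighbour route H → U → T → C → A → E → H.

H → [U:4 / C:6 / T:10 / A:13 / E:29] → U (4)
U → [T:6 / C:10 / A:17 / E:33] → T (6)
T → [C:16 / A:23 / E:35] → C (16)
C → [A:19 / E:34] → A (19)
A → [E:30] → E (30)
Return E→H: 29.
Total = 4 + 6 + 16 + 19 + 30 + 29 = 104.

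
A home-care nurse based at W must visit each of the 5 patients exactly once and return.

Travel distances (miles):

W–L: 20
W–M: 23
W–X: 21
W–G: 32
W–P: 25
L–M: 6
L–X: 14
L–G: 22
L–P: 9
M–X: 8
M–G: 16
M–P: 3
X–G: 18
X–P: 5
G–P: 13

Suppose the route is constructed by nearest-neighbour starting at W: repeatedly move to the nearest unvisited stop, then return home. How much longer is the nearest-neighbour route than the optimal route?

From W: L=20, X=21, M=23, P=25, G=32 → choose L (20).
From L: M=6, P=9, X=14, G=22 → choose M (6).
From M: P=3, X=8, G=16 → choose P (3).
From P: X=5, G=13 → choose X (5).
From X: G=18 → choose G (18).
NN route W → L → M → P → X → G → W costs 84.
Optimal: W → L → M → G → P → X → W costs 81 (by enumerating all 60 distinct tours).
Excess = 84 − 81 = 3.

3 miles longer than the optimal tour.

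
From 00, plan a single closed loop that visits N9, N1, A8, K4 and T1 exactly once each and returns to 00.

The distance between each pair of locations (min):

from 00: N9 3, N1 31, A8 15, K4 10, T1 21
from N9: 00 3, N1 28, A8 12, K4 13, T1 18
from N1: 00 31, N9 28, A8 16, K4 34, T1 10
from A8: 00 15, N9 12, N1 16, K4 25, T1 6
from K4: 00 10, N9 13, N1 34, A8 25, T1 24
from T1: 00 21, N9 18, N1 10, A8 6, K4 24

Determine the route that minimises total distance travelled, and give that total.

With 5 stops there are 5!/2 = 60 distinct round trips (a route and its reverse cost the same).
00 → N9 → N1 → A8 → K4 → T1 → 00: 3+28+16+25+24+21 = 117
00 → N9 → N1 → A8 → T1 → K4 → 00: 3+28+16+6+24+10 = 87
00 → N9 → N1 → K4 → A8 → T1 → 00: 3+28+34+25+6+21 = 117
00 → N9 → N1 → K4 → T1 → A8 → 00: 3+28+34+24+6+15 = 110
00 → N9 → N1 → T1 → A8 → K4 → 00: 3+28+10+6+25+10 = 82
00 → N9 → N1 → T1 → K4 → A8 → 00: 3+28+10+24+25+15 = 105
00 → N9 → A8 → N1 → K4 → T1 → 00: 3+12+16+34+24+21 = 110
00 → N9 → A8 → N1 → T1 → K4 → 00: 3+12+16+10+24+10 = 75
00 → N9 → A8 → K4 → N1 → T1 → 00: 3+12+25+34+10+21 = 105
00 → N9 → A8 → K4 → T1 → N1 → 00: 3+12+25+24+10+31 = 105
00 → N9 → A8 → T1 → N1 → K4 → 00: 3+12+6+10+34+10 = 75
00 → N9 → A8 → T1 → K4 → N1 → 00: 3+12+6+24+34+31 = 110
00 → N9 → K4 → N1 → A8 → T1 → 00: 3+13+34+16+6+21 = 93
00 → N9 → K4 → N1 → T1 → A8 → 00: 3+13+34+10+6+15 = 81
… (46 more)
The minimum is 75.
One optimal route: 00 → N9 → A8 → N1 → T1 → K4 → 00 (or its reverse).

Shortest round trip = 75 min.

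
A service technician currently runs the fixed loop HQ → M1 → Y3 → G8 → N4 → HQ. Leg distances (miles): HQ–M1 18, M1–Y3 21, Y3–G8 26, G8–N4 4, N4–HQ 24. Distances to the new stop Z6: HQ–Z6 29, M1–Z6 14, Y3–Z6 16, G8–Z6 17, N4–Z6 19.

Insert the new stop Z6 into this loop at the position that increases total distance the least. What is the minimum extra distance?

Insertion cost between consecutive stops i–j is d(i,Z6) + d(Z6,j) − d(i,j):
  between HQ and M1: 29 + 14 − 18 = 25
  between M1 and Y3: 14 + 16 − 21 = 9
  between Y3 and G8: 16 + 17 − 26 = 7
  between G8 and N4: 17 + 19 − 4 = 32
  between N4 and HQ: 19 + 29 − 24 = 24
Cheapest insertion is between Y3 and G8, adding 7.
New total = 93 + 7 = 100.

Minimum extra distance: 7 miles, inserting Z6 between Y3 and G8.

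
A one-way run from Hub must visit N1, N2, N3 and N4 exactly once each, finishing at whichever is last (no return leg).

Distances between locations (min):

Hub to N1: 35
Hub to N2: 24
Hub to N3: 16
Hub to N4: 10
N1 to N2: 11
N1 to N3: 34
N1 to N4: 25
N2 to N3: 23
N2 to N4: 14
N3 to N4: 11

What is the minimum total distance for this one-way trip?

There are 4! = 24 possible orderings.
Hub→N1→N2→N3→N4: 35+11+23+11 = 80
Hub→N1→N2→N4→N3: 35+11+14+11 = 71
Hub→N1→N3→N2→N4: 35+34+23+14 = 106
Hub→N1→N3→N4→N2: 35+34+11+14 = 94
Hub→N1→N4→N2→N3: 35+25+14+23 = 97
Hub→N1→N4→N3→N2: 35+25+11+23 = 94
Hub→N2→N1→N3→N4: 24+11+34+11 = 80
Hub→N2→N1→N4→N3: 24+11+25+11 = 71
Hub→N2→N3→N1→N4: 24+23+34+25 = 106
Hub→N2→N3→N4→N1: 24+23+11+25 = 83
Hub→N2→N4→N1→N3: 24+14+25+34 = 97
Hub→N2→N4→N3→N1: 24+14+11+34 = 83
Hub→N3→N1→N2→N4: 16+34+11+14 = 75
Hub→N3→N1→N4→N2: 16+34+25+14 = 89
… (10 more)
Hub→N3→N4→N2→N1: 16+11+14+11 = 52  ← best
The minimum is 52.
One shortest path: Hub → N3 → N4 → N2 → N1.

Shortest open route: 52 min.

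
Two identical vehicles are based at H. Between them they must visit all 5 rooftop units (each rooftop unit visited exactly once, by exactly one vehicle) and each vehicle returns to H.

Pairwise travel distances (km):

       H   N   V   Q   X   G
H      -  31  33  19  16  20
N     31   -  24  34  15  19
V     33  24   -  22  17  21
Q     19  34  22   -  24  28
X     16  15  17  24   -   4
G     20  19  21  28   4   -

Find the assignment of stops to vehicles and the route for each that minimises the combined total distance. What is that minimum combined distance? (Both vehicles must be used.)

134 km — the smallest possible combined total.

There are 2^4 − 1 = 15 ways to divide the 5 stops into two non-empty groups. For each, the best each vehicle can do is its own shortest tour through its group:
  {N} + {V, Q, X, G}: 62 + 82 = 144
  {V} + {N, Q, X, G}: 66 + 92 = 158
  {N, V} + {Q, X, G}: 88 + 67 = 155
  {Q} + {N, V, X, G}: 38 + 96 = 134
  {N, Q} + {V, X, G}: 84 + 74 = 158
  {V, Q} + {N, X, G}: 74 + 70 = 144
  … (15 splits in total)
Best: vehicle 1 H → Q → H = 38; vehicle 2 H → N → V → X → G → H = 96; combined 134.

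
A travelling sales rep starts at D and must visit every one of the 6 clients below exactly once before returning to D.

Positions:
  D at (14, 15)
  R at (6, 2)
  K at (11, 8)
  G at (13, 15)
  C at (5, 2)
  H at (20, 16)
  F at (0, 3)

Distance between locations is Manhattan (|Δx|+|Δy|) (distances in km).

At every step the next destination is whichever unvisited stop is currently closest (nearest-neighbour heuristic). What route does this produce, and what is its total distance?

Nearest-neighbour total = 70 km; route D → G → H → K → R → C → F → D.

D → [G:1 / H:7 / K:10 / R:21 / C:22 / F:26] → G (1)
G → [H:8 / K:9 / R:20 / C:21 / F:25] → H (8)
H → [K:17 / R:28 / C:29 / F:33] → K (17)
K → [R:11 / C:12 / F:16] → R (11)
R → [C:1 / F:7] → C (1)
C → [F:6] → F (6)
Return F→D: 26.
Total = 1 + 8 + 17 + 11 + 1 + 6 + 26 = 70.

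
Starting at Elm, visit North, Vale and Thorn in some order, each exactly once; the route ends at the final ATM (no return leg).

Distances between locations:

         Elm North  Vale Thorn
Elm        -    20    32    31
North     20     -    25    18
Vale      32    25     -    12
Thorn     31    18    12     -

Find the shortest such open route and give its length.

50 — the minimum one-way total.

There are 3! = 6 possible orderings.
Elm → North → Vale → Thorn: 20+25+12 = 57
Elm → North → Thorn → Vale: 20+18+12 = 50
Elm → Vale → North → Thorn: 32+25+18 = 75
Elm → Vale → Thorn → North: 32+12+18 = 62
Elm → Thorn → North → Vale: 31+18+25 = 74
Elm → Thorn → Vale → North: 31+12+25 = 68
The minimum is 50.
One shortest path: Elm → North → Thorn → Vale.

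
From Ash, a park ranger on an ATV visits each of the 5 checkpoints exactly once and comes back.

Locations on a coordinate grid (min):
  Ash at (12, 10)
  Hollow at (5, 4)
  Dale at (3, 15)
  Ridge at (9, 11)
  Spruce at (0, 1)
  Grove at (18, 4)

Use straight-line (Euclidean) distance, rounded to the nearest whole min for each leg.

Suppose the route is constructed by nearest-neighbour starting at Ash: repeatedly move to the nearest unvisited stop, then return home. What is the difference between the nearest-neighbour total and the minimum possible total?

2 min longer than the optimal tour.

Ash: Ridge=3, Grove=8, Hollow=9, Dale=10, Spruce=15 ⇒ Ridge
Ridge: Dale=7, Hollow=8, Grove=11, Spruce=13 ⇒ Dale
Dale: Hollow=11, Spruce=14, Grove=19 ⇒ Hollow
Hollow: Spruce=6, Grove=13 ⇒ Spruce
Spruce: Grove=18 ⇒ Grove
NN route Ash → Ridge → Dale → Hollow → Spruce → Grove → Ash costs 53.
Optimal: Ash → Ridge → Dale → Spruce → Hollow → Grove → Ash costs 51 (by enumerating all 60 distinct tours).
Excess = 53 − 51 = 2.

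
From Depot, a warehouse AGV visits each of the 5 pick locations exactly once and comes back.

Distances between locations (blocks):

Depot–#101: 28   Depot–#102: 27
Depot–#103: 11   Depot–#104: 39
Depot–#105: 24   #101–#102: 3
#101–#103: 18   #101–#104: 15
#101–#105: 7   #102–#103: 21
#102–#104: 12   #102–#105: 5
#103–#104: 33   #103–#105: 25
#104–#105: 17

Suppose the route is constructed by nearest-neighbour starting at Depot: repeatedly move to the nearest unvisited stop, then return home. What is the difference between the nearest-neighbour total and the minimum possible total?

Depot: #103=11, #105=24, #102=27, #101=28, #104=39 ⇒ #103
#103: #101=18, #102=21, #105=25, #104=33 ⇒ #101
#101: #102=3, #105=7, #104=15 ⇒ #102
#102: #105=5, #104=12 ⇒ #105
#105: #104=17 ⇒ #104
NN route Depot → #103 → #101 → #102 → #105 → #104 → Depot costs 93.
Optimal: Depot → #103 → #101 → #102 → #104 → #105 → Depot costs 85 (by enumerating all 60 distinct tours).
Excess = 93 − 85 = 8.

The nearest-neighbour route is 8 blocks longer than optimal.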